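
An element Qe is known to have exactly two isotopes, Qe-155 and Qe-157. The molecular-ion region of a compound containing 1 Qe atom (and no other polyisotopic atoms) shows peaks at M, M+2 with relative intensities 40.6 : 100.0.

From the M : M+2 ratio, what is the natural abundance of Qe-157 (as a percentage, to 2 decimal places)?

71.12%

If p is the fraction of Qe that is Qe-155, then I(M+2)/I(M) = [C(1,1)·p^0·(1−p)] / p^1 = 1·(1−p)/p = 100.0/40.6 = 2.4631
(1−p)/p = 2.4631/1 = 2.4631  ⇒  p = 1/(1 + 2.4631) = 0.2888
Qe-155: 28.88%, Qe-157: 71.12%.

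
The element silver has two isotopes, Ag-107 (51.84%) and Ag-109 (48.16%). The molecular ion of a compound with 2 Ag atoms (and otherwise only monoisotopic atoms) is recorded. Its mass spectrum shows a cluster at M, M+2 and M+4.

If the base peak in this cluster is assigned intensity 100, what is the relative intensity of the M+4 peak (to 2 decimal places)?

Binomial terms of (0.5184 + 0.4816)^2: M 0.2687, M+2 0.4993, M+4 0.2319 → M+2 is the base peak.
P(M+2) = C(2,1) × 0.5184^1 × 0.4816^1 = 2 × 0.5184 × 0.4816 = 0.499323 (base)
P(M+4) = C(2,2) × 0.5184^0 × 0.4816^2 = 1 × 1.0000 × 0.23193856 = 0.231939
Relative intensity = 0.231939 / 0.499323 × 100 = 46.45

46.45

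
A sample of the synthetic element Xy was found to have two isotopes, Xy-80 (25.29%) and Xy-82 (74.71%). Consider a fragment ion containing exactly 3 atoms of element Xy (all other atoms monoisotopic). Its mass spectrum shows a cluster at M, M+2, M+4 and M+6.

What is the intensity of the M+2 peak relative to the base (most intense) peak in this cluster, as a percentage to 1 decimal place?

33.9%

Term probabilities: M 0.0162, M+2 0.1433, M+4 0.4235, M+6 0.4170. Base peak = M+4.
P(M+4) = C(3,2) × 0.2529^1 × 0.7471^2 = 3 × 0.2529 × 0.55815841 = 0.423475 (base)
P(M+2) = C(3,1) × 0.2529^2 × 0.7471^1 = 3 × 0.06395841 × 0.7471 = 0.143350
Relative intensity = 0.143350 / 0.423475 × 100 = 33.9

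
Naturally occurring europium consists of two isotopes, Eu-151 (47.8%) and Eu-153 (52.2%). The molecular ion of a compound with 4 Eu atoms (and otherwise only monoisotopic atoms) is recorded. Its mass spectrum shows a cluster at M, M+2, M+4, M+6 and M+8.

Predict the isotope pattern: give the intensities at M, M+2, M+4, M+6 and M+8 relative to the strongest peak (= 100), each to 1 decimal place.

14.0 : 61.0 : 100.0 : 72.8 : 19.9

The 4 Eu atoms are independent, so intensities follow the terms of (0.478 + 0.522)^4.
P(M) = 0.478^4 = 0.052205
P(M+2) = 4 × 0.478^3 × 0.522^1 = 0.228042
P(M+4) = 6 × 0.478^2 × 0.522^2 = 0.373549
P(M+6) = 4 × 0.478^1 × 0.522^3 = 0.271956
P(M+8) = 0.522^4 = 0.074248
The M+4 peak is largest (0.373549); scaling to 100 gives 14.0 : 61.0 : 100.0 : 72.8 : 19.9.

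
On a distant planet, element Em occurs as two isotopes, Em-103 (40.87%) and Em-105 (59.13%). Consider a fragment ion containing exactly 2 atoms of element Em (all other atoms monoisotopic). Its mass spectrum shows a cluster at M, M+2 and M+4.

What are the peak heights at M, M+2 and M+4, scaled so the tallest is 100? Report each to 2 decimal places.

34.56 : 100.00 : 72.34

The 2 Em atoms are independent, so intensities follow the terms of (0.4087 + 0.5913)^2.
P(M) = 0.4087^2 = 0.167036
P(M+2) = 2 × 0.4087^1 × 0.5913^1 = 0.483329
P(M+4) = 0.5913^2 = 0.349636
The M+2 peak is largest (0.483329); scaling to 100 gives 34.56 : 100.00 : 72.34.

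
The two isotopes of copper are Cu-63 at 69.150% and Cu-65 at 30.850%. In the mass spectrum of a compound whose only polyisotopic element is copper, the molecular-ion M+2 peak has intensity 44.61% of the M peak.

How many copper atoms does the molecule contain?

The M+2/M ratio from n Cu atoms is n · q/p = n · 0.30850/0.69150.
n = 0.4461 × 0.69150/0.30850 = 1.00 ≈ 1

1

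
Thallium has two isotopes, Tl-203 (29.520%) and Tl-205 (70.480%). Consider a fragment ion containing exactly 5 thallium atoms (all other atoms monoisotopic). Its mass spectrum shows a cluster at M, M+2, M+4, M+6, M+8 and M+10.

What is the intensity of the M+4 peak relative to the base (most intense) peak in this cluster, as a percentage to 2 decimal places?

35.09%

(0.29520 + 0.70480)^5 gives M 0.0022, M+2 0.0268, M+4 0.1278, M+6 0.3051, M+8 0.3642, M+10 0.1739; the largest is M+8.
P(M+8) = C(5,4) × 0.29520^1 × 0.70480^4 = 5 × 0.2952 × 0.24675365 = 0.364208 (base)
P(M+4) = C(5,2) × 0.29520^3 × 0.70480^2 = 10 × 0.02572463 × 0.49674304 = 0.127785
Relative intensity = 0.127785 / 0.364208 × 100 = 35.09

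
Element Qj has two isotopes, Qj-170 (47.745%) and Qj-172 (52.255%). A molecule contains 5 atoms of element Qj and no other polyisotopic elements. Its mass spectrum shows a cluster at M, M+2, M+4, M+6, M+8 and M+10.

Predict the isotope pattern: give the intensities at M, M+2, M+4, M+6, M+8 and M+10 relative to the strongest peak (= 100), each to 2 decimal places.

7.63 : 41.74 : 91.37 : 100.00 : 54.72 : 11.98

The 5 Qj atoms are independent, so intensities follow the terms of (0.47745 + 0.52255)^5.
P(M) = 0.47745^5 = 0.024811
P(M+2) = 5 × 0.47745^4 × 0.52255^1 = 0.135772
P(M+4) = 10 × 0.47745^3 × 0.52255^2 = 0.297194
P(M+6) = 10 × 0.47745^2 × 0.52255^3 = 0.325267
P(M+8) = 5 × 0.47745^1 × 0.52255^4 = 0.177996
P(M+10) = 0.52255^5 = 0.038962
The M+6 peak is largest (0.325267); scaling to 100 gives 7.63 : 41.74 : 91.37 : 100.00 : 54.72 : 11.98.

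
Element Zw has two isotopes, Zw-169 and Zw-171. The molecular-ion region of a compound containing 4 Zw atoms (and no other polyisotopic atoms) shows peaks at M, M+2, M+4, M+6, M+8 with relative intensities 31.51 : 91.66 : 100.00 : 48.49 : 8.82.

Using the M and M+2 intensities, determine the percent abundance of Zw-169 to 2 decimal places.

57.90%

Write p for the Zw-169 fraction. I(M+2)/I(M) = [C(4,1)·p^3·(1−p)] / p^4 = 4·(1−p)/p = 91.66/31.51 = 2.9089
(1−p)/p = 2.9089/4 = 0.7272  ⇒  p = 1/(1 + 0.7272) = 0.5790
Zw-169: 57.90%, Zw-171: 42.10%.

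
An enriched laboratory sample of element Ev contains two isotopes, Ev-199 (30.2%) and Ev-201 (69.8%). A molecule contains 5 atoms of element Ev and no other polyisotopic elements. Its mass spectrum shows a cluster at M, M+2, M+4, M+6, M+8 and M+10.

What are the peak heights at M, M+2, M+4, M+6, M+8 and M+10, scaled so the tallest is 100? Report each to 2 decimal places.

0.70 : 8.10 : 37.44 : 86.53 : 100.00 : 46.23

Each Ev atom is independently Ev-199 (p = 0.302) or Ev-201 (q = 0.698); the cluster is the binomial expansion (p + q)^5.
P(M) = 0.302^5 = 0.002512
P(M+2) = 5 × 0.302^4 × 0.698^1 = 0.029030
P(M+4) = 10 × 0.302^3 × 0.698^2 = 0.134194
P(M+6) = 10 × 0.302^2 × 0.698^3 = 0.310156
P(M+8) = 5 × 0.302^1 × 0.698^4 = 0.358425
P(M+10) = 0.698^5 = 0.165683
The M+8 peak is largest (0.358425); scaling to 100 gives 0.70 : 8.10 : 37.44 : 86.53 : 100.00 : 46.23.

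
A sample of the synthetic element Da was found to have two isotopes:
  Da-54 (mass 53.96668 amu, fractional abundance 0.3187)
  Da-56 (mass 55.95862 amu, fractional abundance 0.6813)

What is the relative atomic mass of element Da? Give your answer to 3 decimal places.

55.324 amu

The abundance-weighted mean is 0.3187 × 53.96668 + 0.6813 × 55.95862
= 17.199181 + 38.124608 = 55.323789 amu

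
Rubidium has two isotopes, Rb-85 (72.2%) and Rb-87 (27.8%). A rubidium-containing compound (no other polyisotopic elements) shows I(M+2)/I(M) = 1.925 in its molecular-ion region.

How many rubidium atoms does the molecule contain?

For n independent Rb atoms, I(M+2)/I(M) = n · (abundance Rb-87) / (abundance Rb-85) = n · 0.278/0.722.
n = 1.925 × 0.722/0.278 = 5.00 ≈ 5

5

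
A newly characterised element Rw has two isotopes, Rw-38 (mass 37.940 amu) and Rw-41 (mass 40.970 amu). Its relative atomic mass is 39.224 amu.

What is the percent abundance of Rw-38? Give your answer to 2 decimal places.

57.62%

Let x be the fractional abundance of Rw-38; then Rw-41 has abundance 1 − x.
37.940·x + 40.970·(1 − x) = 39.224
(37.940 − 40.970)·x = 39.224 − 40.970
x = -1.746 / -3.030 = 0.57624 → 57.62% Rw-38, 42.38% Rw-41.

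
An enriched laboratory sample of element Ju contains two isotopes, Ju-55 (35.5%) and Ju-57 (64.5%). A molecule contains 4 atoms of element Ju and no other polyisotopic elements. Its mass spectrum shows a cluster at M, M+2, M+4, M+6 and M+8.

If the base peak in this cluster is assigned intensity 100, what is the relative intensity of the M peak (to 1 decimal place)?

4.2

Term probabilities: M 0.0159, M+2 0.1154, M+4 0.3146, M+6 0.3810, M+8 0.1731. Base peak = M+6.
P(M+6) = C(4,3) × 0.355^1 × 0.645^3 = 4 × 0.3550 × 0.26833613 = 0.381037 (base)
P(M) = C(4,0) × 0.355^4 × 0.645^0 = 1 × 0.0158823 × 1.0000 = 0.015882
Relative intensity = 0.015882 / 0.381037 × 100 = 4.2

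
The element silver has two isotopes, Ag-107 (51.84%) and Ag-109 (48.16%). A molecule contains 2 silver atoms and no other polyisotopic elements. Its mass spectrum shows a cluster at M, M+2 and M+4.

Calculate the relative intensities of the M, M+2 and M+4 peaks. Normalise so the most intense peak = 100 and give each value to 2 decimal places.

53.82 : 100.00 : 46.45

Expanding (0.5184 + 0.4816)^2:
P(M) = 0.5184^2 = 0.268739
P(M+2) = 2 × 0.5184^1 × 0.4816^1 = 0.499323
P(M+4) = 0.4816^2 = 0.231939
The M+2 peak is largest (0.499323); scaling to 100 gives 53.82 : 100.00 : 46.45.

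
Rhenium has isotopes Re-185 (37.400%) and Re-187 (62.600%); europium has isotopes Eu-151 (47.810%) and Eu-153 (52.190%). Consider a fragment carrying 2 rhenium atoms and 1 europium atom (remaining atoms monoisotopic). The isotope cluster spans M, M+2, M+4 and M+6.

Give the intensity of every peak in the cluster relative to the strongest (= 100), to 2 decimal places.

Rhenium pattern (n=2): 0.139876 : 0.468248 : 0.391876
Europium pattern (n=1): 0.4781 : 0.5219
Convolve the two distributions (both contribute in 2-u steps):
  M: 0.139876×0.4781 = 0.066875
  M+2: 0.139876×0.5219 + 0.468248×0.4781 = 0.296871
  M+4: 0.468248×0.5219 + 0.391876×0.4781 = 0.431735
  M+6: 0.391876×0.5219 = 0.204520
Scale to base peak (0.431735) = 100: 15.49 : 68.76 : 100.00 : 47.37

15.49 : 68.76 : 100.00 : 47.37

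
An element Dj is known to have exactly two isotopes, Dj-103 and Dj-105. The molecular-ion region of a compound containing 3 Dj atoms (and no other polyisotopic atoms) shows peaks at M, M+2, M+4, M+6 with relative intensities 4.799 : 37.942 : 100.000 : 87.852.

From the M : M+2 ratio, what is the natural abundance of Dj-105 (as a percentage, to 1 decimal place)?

Let p = fractional abundance of Dj-103. I(M+2)/I(M) = [C(3,1)·p^2·(1−p)] / p^3 = 3·(1−p)/p = 37.942/4.799 = 7.9062
(1−p)/p = 7.9062/3 = 2.6354  ⇒  p = 1/(1 + 2.6354) = 0.2751
Dj-103: 27.5%, Dj-105: 72.5%.

72.5%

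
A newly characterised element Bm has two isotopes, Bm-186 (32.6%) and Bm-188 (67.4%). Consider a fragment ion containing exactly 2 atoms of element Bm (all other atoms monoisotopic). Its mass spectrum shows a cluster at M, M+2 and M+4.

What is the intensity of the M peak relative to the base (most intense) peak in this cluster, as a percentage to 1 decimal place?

(0.326 + 0.674)^2 gives M 0.1063, M+2 0.4394, M+4 0.4543; the largest is M+4.
P(M+4) = C(2,2) × 0.326^0 × 0.674^2 = 1 × 1.0000 × 0.454276 = 0.454276 (base)
P(M) = C(2,0) × 0.326^2 × 0.674^0 = 1 × 0.106276 × 1.0000 = 0.106276
Relative intensity = 0.106276 / 0.454276 × 100 = 23.4

23.4%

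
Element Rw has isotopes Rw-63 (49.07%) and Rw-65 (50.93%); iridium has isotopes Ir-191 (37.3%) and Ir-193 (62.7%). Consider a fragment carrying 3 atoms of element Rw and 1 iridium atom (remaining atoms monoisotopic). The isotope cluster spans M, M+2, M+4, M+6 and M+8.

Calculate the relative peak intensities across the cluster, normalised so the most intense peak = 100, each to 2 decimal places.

Element Rw pattern (n=3): 0.11815393 : 0.36789768 : 0.38184285 : 0.13210554
Iridium pattern (n=1): 0.3730 : 0.6270
Convolve the two distributions (both contribute in 2-u steps):
  M: 0.11815393×0.3730 = 0.044071
  M+2: 0.11815393×0.6270 + 0.36789768×0.3730 = 0.211308
  M+4: 0.36789768×0.6270 + 0.38184285×0.3730 = 0.373099
  M+6: 0.38184285×0.6270 + 0.13210554×0.3730 = 0.288691
  M+8: 0.13210554×0.6270 = 0.082830
Scale to base peak (0.373099) = 100: 11.81 : 56.64 : 100.00 : 77.38 : 22.20

11.81 : 56.64 : 100.00 : 77.38 : 22.20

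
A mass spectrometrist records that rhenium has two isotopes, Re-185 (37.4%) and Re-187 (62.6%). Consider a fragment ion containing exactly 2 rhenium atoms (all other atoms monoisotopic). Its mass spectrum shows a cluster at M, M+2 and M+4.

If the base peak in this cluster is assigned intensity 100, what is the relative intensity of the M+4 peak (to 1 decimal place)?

83.7

(0.374 + 0.626)^2 gives M 0.1399, M+2 0.4682, M+4 0.3919; the largest is M+2.
P(M+2) = C(2,1) × 0.374^1 × 0.626^1 = 2 × 0.3740 × 0.6260 = 0.468248 (base)
P(M+4) = C(2,2) × 0.374^0 × 0.626^2 = 1 × 1.0000 × 0.391876 = 0.391876
Relative intensity = 0.391876 / 0.468248 × 100 = 83.7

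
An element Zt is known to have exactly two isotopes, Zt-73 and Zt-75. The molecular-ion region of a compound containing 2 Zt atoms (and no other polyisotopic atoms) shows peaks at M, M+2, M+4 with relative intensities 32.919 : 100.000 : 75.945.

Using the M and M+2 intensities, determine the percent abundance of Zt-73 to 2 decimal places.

Let p = fractional abundance of Zt-73. I(M+2)/I(M) = [C(2,1)·p^1·(1−p)] / p^2 = 2·(1−p)/p = 100.000/32.919 = 3.0378
(1−p)/p = 3.0378/2 = 1.5189  ⇒  p = 1/(1 + 1.5189) = 0.3970
Zt-73: 39.70%, Zt-75: 60.30%.

39.70%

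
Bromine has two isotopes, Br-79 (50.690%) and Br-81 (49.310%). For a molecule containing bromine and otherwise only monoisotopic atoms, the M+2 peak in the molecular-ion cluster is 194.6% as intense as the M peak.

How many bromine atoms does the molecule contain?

2

The M+2/M ratio from n Br atoms is n · q/p = n · 0.49310/0.50690.
n = 1.946 × 0.50690/0.49310 = 2.00 ≈ 2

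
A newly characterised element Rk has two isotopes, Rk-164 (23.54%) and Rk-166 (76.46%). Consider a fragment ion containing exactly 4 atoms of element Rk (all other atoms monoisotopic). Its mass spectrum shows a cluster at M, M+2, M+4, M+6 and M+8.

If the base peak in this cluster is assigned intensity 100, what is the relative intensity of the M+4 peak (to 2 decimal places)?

46.18

Term probabilities: M 0.0031, M+2 0.0399, M+4 0.1944, M+6 0.4209, M+8 0.3418. Base peak = M+6.
P(M+6) = C(4,3) × 0.2354^1 × 0.7646^3 = 4 × 0.2354 × 0.44699522 = 0.420891 (base)
P(M+4) = C(4,2) × 0.2354^2 × 0.7646^2 = 6 × 0.05541316 × 0.58461316 = 0.194372
Relative intensity = 0.194372 / 0.420891 × 100 = 46.18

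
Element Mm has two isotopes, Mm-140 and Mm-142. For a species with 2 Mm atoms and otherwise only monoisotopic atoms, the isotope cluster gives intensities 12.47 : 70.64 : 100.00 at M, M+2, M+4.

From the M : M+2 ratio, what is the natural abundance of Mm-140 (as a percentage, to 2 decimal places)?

If p is the fraction of Mm that is Mm-140, then I(M+2)/I(M) = [C(2,1)·p^1·(1−p)] / p^2 = 2·(1−p)/p = 70.64/12.47 = 5.6648
(1−p)/p = 5.6648/2 = 2.8324  ⇒  p = 1/(1 + 2.8324) = 0.2609
Mm-140: 26.09%, Mm-142: 73.91%.

26.09%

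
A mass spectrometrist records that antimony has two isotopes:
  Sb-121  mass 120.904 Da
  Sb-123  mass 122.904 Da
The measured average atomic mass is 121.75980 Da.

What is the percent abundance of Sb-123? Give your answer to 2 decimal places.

42.79%

Writing the weighted mean with unknown fraction x of Sb-121:
120.904·x + 122.904·(1 − x) = 121.75980
(120.904 − 122.904)·x = 121.75980 − 122.904
x = -1.14420 / -2.000 = 0.57210 → 57.21% Sb-121, 42.79% Sb-123.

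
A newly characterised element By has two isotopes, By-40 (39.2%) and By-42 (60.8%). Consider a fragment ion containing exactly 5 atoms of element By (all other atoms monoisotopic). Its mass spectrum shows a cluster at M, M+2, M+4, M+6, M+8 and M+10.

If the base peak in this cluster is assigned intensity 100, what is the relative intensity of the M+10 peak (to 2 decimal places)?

24.06

Binomial terms of (0.392 + 0.608)^5: M 0.0093, M+2 0.0718, M+4 0.2227, M+6 0.3454, M+8 0.2678, M+10 0.0831 → M+6 is the base peak.
P(M+6) = C(5,3) × 0.392^2 × 0.608^3 = 10 × 0.153664 × 0.22475571 = 0.345369 (base)
P(M+10) = C(5,5) × 0.392^0 × 0.608^5 = 1 × 1.0000 × 0.0830841 = 0.083084
Relative intensity = 0.083084 / 0.345369 × 100 = 24.06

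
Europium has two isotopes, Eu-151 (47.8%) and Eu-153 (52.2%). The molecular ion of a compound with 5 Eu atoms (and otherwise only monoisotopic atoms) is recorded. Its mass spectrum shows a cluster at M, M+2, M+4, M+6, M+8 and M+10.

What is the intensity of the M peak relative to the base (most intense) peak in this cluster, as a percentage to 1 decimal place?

7.7%

Term probabilities: M 0.0250, M+2 0.1363, M+4 0.2976, M+6 0.3250, M+8 0.1775, M+10 0.0388. Base peak = M+6.
P(M+6) = C(5,3) × 0.478^2 × 0.522^3 = 10 × 0.228484 × 0.14223665 = 0.324988 (base)
P(M) = C(5,0) × 0.478^5 × 0.522^0 = 1 × 0.02495396 × 1.0000 = 0.024954
Relative intensity = 0.024954 / 0.324988 × 100 = 7.7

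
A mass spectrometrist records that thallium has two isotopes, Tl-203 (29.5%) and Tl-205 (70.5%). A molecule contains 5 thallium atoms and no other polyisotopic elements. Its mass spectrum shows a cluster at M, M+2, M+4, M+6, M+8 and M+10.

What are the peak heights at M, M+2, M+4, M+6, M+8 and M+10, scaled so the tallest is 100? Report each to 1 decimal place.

0.6 : 7.3 : 35.0 : 83.7 : 100.0 : 47.8

The 5 Tl atoms are independent, so intensities follow the terms of (0.295 + 0.705)^5.
P(M) = 0.295^5 = 0.002234
P(M+2) = 5 × 0.295^4 × 0.705^1 = 0.026696
P(M+4) = 10 × 0.295^3 × 0.705^2 = 0.127598
P(M+6) = 10 × 0.295^2 × 0.705^3 = 0.304938
P(M+8) = 5 × 0.295^1 × 0.705^4 = 0.364375
P(M+10) = 0.705^5 = 0.174159
The M+8 peak is largest (0.364375); scaling to 100 gives 0.6 : 7.3 : 35.0 : 83.7 : 100.0 : 47.8.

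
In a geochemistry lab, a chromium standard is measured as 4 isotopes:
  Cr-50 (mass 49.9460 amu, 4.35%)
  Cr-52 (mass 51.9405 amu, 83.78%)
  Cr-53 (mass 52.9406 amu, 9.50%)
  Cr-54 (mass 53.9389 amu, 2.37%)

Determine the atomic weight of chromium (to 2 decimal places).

52.00 amu

Average mass = Σ (abundance × isotope mass) = 0.0435 × 49.9460 + 0.8378 × 51.9405 + 0.0950 × 52.9406 + 0.0237 × 53.9389
= 2.17265 + 43.51575 + 5.02936 + 1.27835 = 51.99611 amu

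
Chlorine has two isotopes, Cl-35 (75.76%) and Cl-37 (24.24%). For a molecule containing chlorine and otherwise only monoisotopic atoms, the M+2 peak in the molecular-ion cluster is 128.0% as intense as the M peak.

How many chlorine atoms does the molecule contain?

4

With n Cl atoms, P(M+2)/P(M) = C(n,1)·p^(n−1)q / p^n = n·q/p = n · 0.2424/0.7576.
n = 1.280 × 0.7576/0.2424 = 4.00 ≈ 4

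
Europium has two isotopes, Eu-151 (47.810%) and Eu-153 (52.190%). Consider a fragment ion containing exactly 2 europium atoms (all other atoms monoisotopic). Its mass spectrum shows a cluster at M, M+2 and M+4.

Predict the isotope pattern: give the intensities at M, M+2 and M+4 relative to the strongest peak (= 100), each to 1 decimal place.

The 2 Eu atoms are independent, so intensities follow the terms of (0.47810 + 0.52190)^2.
P(M) = 0.47810^2 = 0.228580
P(M+2) = 2 × 0.47810^1 × 0.52190^1 = 0.499041
P(M+4) = 0.52190^2 = 0.272380
The M+2 peak is largest (0.499041); scaling to 100 gives 45.8 : 100.0 : 54.6.

45.8 : 100.0 : 54.6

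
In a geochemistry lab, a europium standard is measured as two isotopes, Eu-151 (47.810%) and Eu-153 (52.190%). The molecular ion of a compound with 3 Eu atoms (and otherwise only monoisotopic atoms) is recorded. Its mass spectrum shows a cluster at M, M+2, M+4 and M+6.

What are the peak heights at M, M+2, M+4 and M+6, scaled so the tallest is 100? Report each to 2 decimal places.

Each Eu atom is independently Eu-151 (p = 0.47810) or Eu-153 (q = 0.52190); the cluster is the binomial expansion (p + q)^3.
P(M) = 0.47810^3 = 0.109284
P(M+2) = 3 × 0.47810^2 × 0.52190^1 = 0.357887
P(M+4) = 3 × 0.47810^1 × 0.52190^2 = 0.390674
P(M+6) = 0.52190^3 = 0.142155
The M+4 peak is largest (0.390674); scaling to 100 gives 27.97 : 91.61 : 100.00 : 36.39.

27.97 : 91.61 : 100.00 : 36.39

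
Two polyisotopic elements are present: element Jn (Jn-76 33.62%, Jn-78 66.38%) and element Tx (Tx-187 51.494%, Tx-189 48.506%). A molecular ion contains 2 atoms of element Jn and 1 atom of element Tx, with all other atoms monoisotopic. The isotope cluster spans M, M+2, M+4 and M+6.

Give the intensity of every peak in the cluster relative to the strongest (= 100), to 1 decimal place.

Element Jn pattern (n=2): 0.11303044 : 0.44633912 : 0.44063044
Element Tx pattern (n=1): 0.51494 : 0.48506
Convolve the two distributions (both contribute in 2-u steps):
  M: 0.11303044×0.51494 = 0.058204
  M+2: 0.11303044×0.48506 + 0.44633912×0.51494 = 0.284664
  M+4: 0.44633912×0.48506 + 0.44063044×0.51494 = 0.443399
  M+6: 0.44063044×0.48506 = 0.213732
Scale to base peak (0.443399) = 100: 13.1 : 64.2 : 100.0 : 48.2

13.1 : 64.2 : 100.0 : 48.2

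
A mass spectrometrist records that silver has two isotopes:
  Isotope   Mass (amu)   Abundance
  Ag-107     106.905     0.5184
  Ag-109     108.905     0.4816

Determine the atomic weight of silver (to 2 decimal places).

Average mass = Σ (abundance × isotope mass) = 0.5184 × 106.905 + 0.4816 × 108.905
= 55.4196 + 52.4486 = 107.8682 amu

107.87 amu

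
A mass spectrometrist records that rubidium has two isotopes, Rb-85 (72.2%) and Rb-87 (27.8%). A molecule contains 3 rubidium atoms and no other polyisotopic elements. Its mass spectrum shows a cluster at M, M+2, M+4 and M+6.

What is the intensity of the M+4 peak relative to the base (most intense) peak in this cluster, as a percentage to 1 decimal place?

Term probabilities: M 0.3764, M+2 0.4348, M+4 0.1674, M+6 0.0215. Base peak = M+2.
P(M+2) = C(3,1) × 0.722^2 × 0.278^1 = 3 × 0.521284 × 0.2780 = 0.434751 (base)
P(M+4) = C(3,2) × 0.722^1 × 0.278^2 = 3 × 0.7220 × 0.077284 = 0.167397
Relative intensity = 0.167397 / 0.434751 × 100 = 38.5

38.5%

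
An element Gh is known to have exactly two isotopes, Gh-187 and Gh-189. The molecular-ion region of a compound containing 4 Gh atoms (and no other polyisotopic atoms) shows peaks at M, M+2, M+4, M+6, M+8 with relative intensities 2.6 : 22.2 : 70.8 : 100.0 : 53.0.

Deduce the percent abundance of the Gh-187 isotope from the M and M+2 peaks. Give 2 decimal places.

Write p for the Gh-187 fraction. I(M+2)/I(M) = [C(4,1)·p^3·(1−p)] / p^4 = 4·(1−p)/p = 22.2/2.6 = 8.5385
(1−p)/p = 8.5385/4 = 2.1346  ⇒  p = 1/(1 + 2.1346) = 0.3190
Gh-187: 31.90%, Gh-189: 68.10%.

31.90%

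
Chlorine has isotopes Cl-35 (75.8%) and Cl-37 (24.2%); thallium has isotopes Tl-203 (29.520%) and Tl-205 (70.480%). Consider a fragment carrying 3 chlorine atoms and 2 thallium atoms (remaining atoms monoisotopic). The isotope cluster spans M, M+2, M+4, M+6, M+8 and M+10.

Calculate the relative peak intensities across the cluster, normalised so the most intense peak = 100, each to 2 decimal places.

Chlorine pattern (n=3): 0.43551951 : 0.41713346 : 0.13317454 : 0.01417249
Thallium pattern (n=2): 0.08714304 : 0.41611392 : 0.49674304
Convolve the two distributions (both contribute in 2-u steps):
  M: 0.43551951×0.08714304 = 0.037952
  M+2: 0.43551951×0.41611392 + 0.41713346×0.08714304 = 0.217576
  M+4: 0.43551951×0.49674304 + 0.41713346×0.41611392 + 0.13317454×0.08714304 = 0.401522
  M+6: 0.41713346×0.49674304 + 0.13317454×0.41611392 + 0.01417249×0.08714304 = 0.263859
  M+8: 0.13317454×0.49674304 + 0.01417249×0.41611392 = 0.072051
  M+10: 0.01417249×0.49674304 = 0.007040
Scale to base peak (0.401522) = 100: 9.45 : 54.19 : 100.00 : 65.71 : 17.94 : 1.75

9.45 : 54.19 : 100.00 : 65.71 : 17.94 : 1.75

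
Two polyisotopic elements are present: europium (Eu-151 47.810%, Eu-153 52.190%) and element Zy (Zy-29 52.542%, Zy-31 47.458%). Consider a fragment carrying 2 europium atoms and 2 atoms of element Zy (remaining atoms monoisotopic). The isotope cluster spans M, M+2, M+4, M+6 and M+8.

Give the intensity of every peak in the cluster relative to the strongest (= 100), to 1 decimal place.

16.8 : 67.0 : 100.0 : 66.1 : 16.3

Europium pattern (n=2): 0.22857961 : 0.49904078 : 0.27237961
Element Zy pattern (n=2): 0.27606618 : 0.49870765 : 0.22522618
Convolve the two distributions (both contribute in 2-u steps):
  M: 0.22857961×0.27606618 = 0.063103
  M+2: 0.22857961×0.49870765 + 0.49904078×0.27606618 = 0.251763
  M+4: 0.22857961×0.22522618 + 0.49904078×0.49870765 + 0.27237961×0.27606618 = 0.375552
  M+6: 0.49904078×0.22522618 + 0.27237961×0.49870765 = 0.248235
  M+8: 0.27237961×0.22522618 = 0.061347
Scale to base peak (0.375552) = 100: 16.8 : 67.0 : 100.0 : 66.1 : 16.3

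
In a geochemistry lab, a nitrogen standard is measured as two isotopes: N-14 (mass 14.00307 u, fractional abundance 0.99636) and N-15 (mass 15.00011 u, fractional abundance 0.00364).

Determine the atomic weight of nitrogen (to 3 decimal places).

Ar = Σ fᵢ·mᵢ = 0.99636 × 14.00307 + 0.00364 × 15.00011
= 13.952099 + 0.054600 = 14.006699 u

14.007 u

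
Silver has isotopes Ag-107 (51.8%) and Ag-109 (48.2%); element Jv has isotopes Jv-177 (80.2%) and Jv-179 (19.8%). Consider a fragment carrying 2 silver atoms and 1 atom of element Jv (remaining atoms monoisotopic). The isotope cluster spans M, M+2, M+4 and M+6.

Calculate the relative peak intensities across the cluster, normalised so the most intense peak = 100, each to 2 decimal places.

47.44 : 100.00 : 62.87 : 10.14

Silver pattern (n=2): 0.268324 : 0.499352 : 0.232324
Element Jv pattern (n=1): 0.8020 : 0.1980
Convolve the two distributions (both contribute in 2-u steps):
  M: 0.268324×0.8020 = 0.215196
  M+2: 0.268324×0.1980 + 0.499352×0.8020 = 0.453608
  M+4: 0.499352×0.1980 + 0.232324×0.8020 = 0.285196
  M+6: 0.232324×0.1980 = 0.046000
Scale to base peak (0.453608) = 100: 47.44 : 100.00 : 62.87 : 10.14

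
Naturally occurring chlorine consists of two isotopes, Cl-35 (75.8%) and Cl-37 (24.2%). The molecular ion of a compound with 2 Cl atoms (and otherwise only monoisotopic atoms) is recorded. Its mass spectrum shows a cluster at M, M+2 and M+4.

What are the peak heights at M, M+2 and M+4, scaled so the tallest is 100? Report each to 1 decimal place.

Each Cl atom is independently Cl-35 (p = 0.758) or Cl-37 (q = 0.242); the cluster is the binomial expansion (p + q)^2.
P(M) = 0.758^2 = 0.574564
P(M+2) = 2 × 0.758^1 × 0.242^1 = 0.366872
P(M+4) = 0.242^2 = 0.058564
The M peak is largest (0.574564); scaling to 100 gives 100.0 : 63.9 : 10.2.

100.0 : 63.9 : 10.2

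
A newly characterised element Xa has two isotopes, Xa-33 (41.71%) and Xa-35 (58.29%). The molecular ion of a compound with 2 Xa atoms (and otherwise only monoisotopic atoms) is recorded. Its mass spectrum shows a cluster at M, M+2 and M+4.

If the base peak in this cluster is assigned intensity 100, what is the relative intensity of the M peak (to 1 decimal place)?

(0.4171 + 0.5829)^2 gives M 0.1740, M+2 0.4863, M+4 0.3398; the largest is M+2.
P(M+2) = C(2,1) × 0.4171^1 × 0.5829^1 = 2 × 0.4171 × 0.5829 = 0.486255 (base)
P(M) = C(2,0) × 0.4171^2 × 0.5829^0 = 1 × 0.17397241 × 1.0000 = 0.173972
Relative intensity = 0.173972 / 0.486255 × 100 = 35.8

35.8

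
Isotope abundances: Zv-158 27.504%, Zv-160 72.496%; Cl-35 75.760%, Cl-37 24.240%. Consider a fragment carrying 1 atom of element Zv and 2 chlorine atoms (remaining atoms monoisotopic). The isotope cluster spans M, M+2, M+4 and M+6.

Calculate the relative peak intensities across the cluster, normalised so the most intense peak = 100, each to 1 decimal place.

30.5 : 100.0 : 54.6 : 8.2

Element Zv pattern (n=1): 0.27504 : 0.72496
Chlorine pattern (n=2): 0.57395776 : 0.36728448 : 0.05875776
Convolve the two distributions (both contribute in 2-u steps):
  M: 0.27504×0.57395776 = 0.157861
  M+2: 0.27504×0.36728448 + 0.72496×0.57395776 = 0.517114
  M+4: 0.27504×0.05875776 + 0.72496×0.36728448 = 0.282427
  M+6: 0.72496×0.05875776 = 0.042597
Scale to base peak (0.517114) = 100: 30.5 : 100.0 : 54.6 : 8.2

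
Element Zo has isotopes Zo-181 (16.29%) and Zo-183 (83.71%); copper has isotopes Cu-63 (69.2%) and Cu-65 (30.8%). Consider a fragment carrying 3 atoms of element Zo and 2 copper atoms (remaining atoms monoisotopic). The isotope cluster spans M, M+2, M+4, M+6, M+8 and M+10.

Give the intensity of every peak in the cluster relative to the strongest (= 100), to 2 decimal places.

Element Zo pattern (n=3): 0.00432278 : 0.06664089 : 0.34244988 : 0.58658645
Copper pattern (n=2): 0.478864 : 0.426272 : 0.094864
Convolve the two distributions (both contribute in 2-u steps):
  M: 0.00432278×0.478864 = 0.002070
  M+2: 0.00432278×0.426272 + 0.06664089×0.478864 = 0.033755
  M+4: 0.00432278×0.094864 + 0.06664089×0.426272 + 0.34244988×0.478864 = 0.192804
  M+6: 0.06664089×0.094864 + 0.34244988×0.426272 + 0.58658645×0.478864 = 0.433194
  M+8: 0.34244988×0.094864 + 0.58658645×0.426272 = 0.282532
  M+10: 0.58658645×0.094864 = 0.055646
Scale to base peak (0.433194) = 100: 0.48 : 7.79 : 44.51 : 100.00 : 65.22 : 12.85

0.48 : 7.79 : 44.51 : 100.00 : 65.22 : 12.85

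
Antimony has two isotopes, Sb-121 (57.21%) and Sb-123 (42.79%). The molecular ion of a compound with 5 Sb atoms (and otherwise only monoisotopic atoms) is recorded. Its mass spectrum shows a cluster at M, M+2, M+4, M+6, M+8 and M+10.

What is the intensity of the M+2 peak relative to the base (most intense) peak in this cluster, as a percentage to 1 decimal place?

Binomial terms of (0.5721 + 0.4279)^5: M 0.0613, M+2 0.2292, M+4 0.3428, M+6 0.2564, M+8 0.0959, M+10 0.0143 → M+4 is the base peak.
P(M+4) = C(5,2) × 0.5721^3 × 0.4279^2 = 10 × 0.18724742 × 0.18309841 = 0.342847 (base)
P(M+2) = C(5,1) × 0.5721^4 × 0.4279^1 = 5 × 0.10712425 × 0.4279 = 0.229192
Relative intensity = 0.229192 / 0.342847 × 100 = 66.8

66.8%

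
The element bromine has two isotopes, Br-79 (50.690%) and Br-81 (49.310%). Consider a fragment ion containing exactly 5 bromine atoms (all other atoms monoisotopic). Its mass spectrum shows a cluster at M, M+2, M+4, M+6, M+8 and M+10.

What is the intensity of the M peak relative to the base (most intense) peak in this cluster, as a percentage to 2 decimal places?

10.57%

Term probabilities: M 0.0335, M+2 0.1628, M+4 0.3167, M+6 0.3081, M+8 0.1498, M+10 0.0292. Base peak = M+4.
P(M+4) = C(5,2) × 0.50690^3 × 0.49310^2 = 10 × 0.13024674 × 0.24314761 = 0.316692 (base)
P(M) = C(5,0) × 0.50690^5 × 0.49310^0 = 1 × 0.03346659 × 1.0000 = 0.033467
Relative intensity = 0.033467 / 0.316692 × 100 = 10.57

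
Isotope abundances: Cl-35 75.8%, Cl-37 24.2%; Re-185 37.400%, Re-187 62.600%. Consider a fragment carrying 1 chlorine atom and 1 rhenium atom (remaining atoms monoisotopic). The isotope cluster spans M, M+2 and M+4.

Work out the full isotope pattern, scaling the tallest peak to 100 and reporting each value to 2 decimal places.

Chlorine pattern (n=1): 0.7580 : 0.2420
Rhenium pattern (n=1): 0.3740 : 0.6260
Convolve the two distributions (both contribute in 2-u steps):
  M: 0.7580×0.3740 = 0.283492
  M+2: 0.7580×0.6260 + 0.2420×0.3740 = 0.565016
  M+4: 0.2420×0.6260 = 0.151492
Scale to base peak (0.565016) = 100: 50.17 : 100.00 : 26.81

50.17 : 100.00 : 26.81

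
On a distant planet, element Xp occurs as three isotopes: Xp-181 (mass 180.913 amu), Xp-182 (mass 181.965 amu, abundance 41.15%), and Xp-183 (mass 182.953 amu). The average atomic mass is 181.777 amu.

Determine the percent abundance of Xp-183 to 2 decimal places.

Let x and y be the fractions of Xp-181 and Xp-183. Then x + y = 1 − 0.4115 = 0.5885 and 180.913x + 182.953y = 181.777 − 0.4115×181.965 = 106.8984025.
Substituting: 180.913x + 182.953(0.5885 − x) = 106.8984025
(180.913 − 182.953)x = -0.769438  ⇒  x = 0.37718, y = 0.21132
Xp-181: 37.72%, Xp-183: 21.13%.

21.13%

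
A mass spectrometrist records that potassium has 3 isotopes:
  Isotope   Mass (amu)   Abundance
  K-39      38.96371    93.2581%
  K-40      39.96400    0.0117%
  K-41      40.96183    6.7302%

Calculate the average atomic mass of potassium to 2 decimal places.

Weight each isotope mass by its fractional abundance: 0.932581 × 38.96371 + 0.000117 × 39.96400 + 0.067302 × 40.96183
= 36.336816 + 0.004676 + 2.756813 = 39.098305 amu

39.10 amu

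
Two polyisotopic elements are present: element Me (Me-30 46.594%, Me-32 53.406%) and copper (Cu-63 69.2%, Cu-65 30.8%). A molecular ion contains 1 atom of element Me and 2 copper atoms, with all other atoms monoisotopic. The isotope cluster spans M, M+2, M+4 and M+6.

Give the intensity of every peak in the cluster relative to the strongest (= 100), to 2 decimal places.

49.11 : 100.00 : 59.83 : 11.15

Element Me pattern (n=1): 0.46594 : 0.53406
Copper pattern (n=2): 0.478864 : 0.426272 : 0.094864
Convolve the two distributions (both contribute in 2-u steps):
  M: 0.46594×0.478864 = 0.223122
  M+2: 0.46594×0.426272 + 0.53406×0.478864 = 0.454359
  M+4: 0.46594×0.094864 + 0.53406×0.426272 = 0.271856
  M+6: 0.53406×0.094864 = 0.050663
Scale to base peak (0.454359) = 100: 49.11 : 100.00 : 59.83 : 11.15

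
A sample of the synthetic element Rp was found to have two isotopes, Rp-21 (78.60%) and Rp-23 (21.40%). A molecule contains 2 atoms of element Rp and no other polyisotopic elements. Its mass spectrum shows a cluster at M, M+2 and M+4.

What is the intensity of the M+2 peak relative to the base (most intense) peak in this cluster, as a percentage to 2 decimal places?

(0.7860 + 0.2140)^2 gives M 0.6178, M+2 0.3364, M+4 0.0458; the largest is M.
P(M) = C(2,0) × 0.7860^2 × 0.2140^0 = 1 × 0.617796 × 1.0000 = 0.617796 (base)
P(M+2) = C(2,1) × 0.7860^1 × 0.2140^1 = 2 × 0.7860 × 0.2140 = 0.336408
Relative intensity = 0.336408 / 0.617796 × 100 = 54.45

54.45%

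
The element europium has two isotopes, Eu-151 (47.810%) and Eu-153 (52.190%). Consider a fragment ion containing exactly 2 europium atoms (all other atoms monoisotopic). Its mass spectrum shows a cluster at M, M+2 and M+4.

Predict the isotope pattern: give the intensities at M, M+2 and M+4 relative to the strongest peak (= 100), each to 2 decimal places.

Expanding (0.47810 + 0.52190)^2:
P(M) = 0.47810^2 = 0.228580
P(M+2) = 2 × 0.47810^1 × 0.52190^1 = 0.499041
P(M+4) = 0.52190^2 = 0.272380
The M+2 peak is largest (0.499041); scaling to 100 gives 45.80 : 100.00 : 54.58.

45.80 : 100.00 : 54.58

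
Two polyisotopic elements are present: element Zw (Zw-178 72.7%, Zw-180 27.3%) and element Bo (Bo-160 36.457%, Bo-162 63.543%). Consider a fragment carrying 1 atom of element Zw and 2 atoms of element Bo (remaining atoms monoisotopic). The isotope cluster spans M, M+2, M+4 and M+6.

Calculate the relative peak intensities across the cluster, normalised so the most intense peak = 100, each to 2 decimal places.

23.00 : 88.83 : 100.00 : 26.24

Element Zw pattern (n=1): 0.7270 : 0.2730
Element Bo pattern (n=2): 0.13291128 : 0.46331743 : 0.40377128
Convolve the two distributions (both contribute in 2-u steps):
  M: 0.7270×0.13291128 = 0.096627
  M+2: 0.7270×0.46331743 + 0.2730×0.13291128 = 0.373117
  M+4: 0.7270×0.40377128 + 0.2730×0.46331743 = 0.420027
  M+6: 0.2730×0.40377128 = 0.110230
Scale to base peak (0.420027) = 100: 23.00 : 88.83 : 100.00 : 26.24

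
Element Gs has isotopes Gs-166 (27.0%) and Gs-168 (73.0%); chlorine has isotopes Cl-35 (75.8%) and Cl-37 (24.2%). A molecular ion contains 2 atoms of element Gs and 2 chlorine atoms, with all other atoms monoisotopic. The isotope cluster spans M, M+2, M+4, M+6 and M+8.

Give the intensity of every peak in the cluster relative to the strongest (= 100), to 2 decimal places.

Element Gs pattern (n=2): 0.0729 : 0.3942 : 0.5329
Chlorine pattern (n=2): 0.574564 : 0.366872 : 0.058564
Convolve the two distributions (both contribute in 2-u steps):
  M: 0.0729×0.574564 = 0.041886
  M+2: 0.0729×0.366872 + 0.3942×0.574564 = 0.253238
  M+4: 0.0729×0.058564 + 0.3942×0.366872 + 0.5329×0.574564 = 0.455075
  M+6: 0.3942×0.058564 + 0.5329×0.366872 = 0.218592
  M+8: 0.5329×0.058564 = 0.031209
Scale to base peak (0.455075) = 100: 9.20 : 55.65 : 100.00 : 48.03 : 6.86

9.20 : 55.65 : 100.00 : 48.03 : 6.86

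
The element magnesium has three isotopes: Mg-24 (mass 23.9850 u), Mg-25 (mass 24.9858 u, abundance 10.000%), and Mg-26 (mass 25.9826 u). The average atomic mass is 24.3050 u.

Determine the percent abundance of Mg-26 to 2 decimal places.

11.01%

Let x and y be the fractions of Mg-24 and Mg-26. Then x + y = 1 − 0.10000 = 0.90000 and 23.9850x + 25.9826y = 24.3050 − 0.10000×24.9858 = 21.80642.
Substituting: 23.9850x + 25.9826(0.90000 − x) = 21.80642
(23.9850 − 25.9826)x = -1.57792  ⇒  x = 0.78991, y = 0.11009
Mg-24: 78.99%, Mg-26: 11.01%.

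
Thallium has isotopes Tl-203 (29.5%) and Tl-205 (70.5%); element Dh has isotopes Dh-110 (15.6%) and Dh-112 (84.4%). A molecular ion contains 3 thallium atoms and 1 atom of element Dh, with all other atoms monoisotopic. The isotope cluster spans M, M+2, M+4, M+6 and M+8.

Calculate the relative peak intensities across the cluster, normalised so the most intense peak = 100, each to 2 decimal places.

Thallium pattern (n=3): 0.02567237 : 0.18405787 : 0.43986713 : 0.35040263
Element Dh pattern (n=1): 0.1560 : 0.8440
Convolve the two distributions (both contribute in 2-u steps):
  M: 0.02567237×0.1560 = 0.004005
  M+2: 0.02567237×0.8440 + 0.18405787×0.1560 = 0.050381
  M+4: 0.18405787×0.8440 + 0.43986713×0.1560 = 0.223964
  M+6: 0.43986713×0.8440 + 0.35040263×0.1560 = 0.425911
  M+8: 0.35040263×0.8440 = 0.295740
Scale to base peak (0.425911) = 100: 0.94 : 11.83 : 52.58 : 100.00 : 69.44

0.94 : 11.83 : 52.58 : 100.00 : 69.44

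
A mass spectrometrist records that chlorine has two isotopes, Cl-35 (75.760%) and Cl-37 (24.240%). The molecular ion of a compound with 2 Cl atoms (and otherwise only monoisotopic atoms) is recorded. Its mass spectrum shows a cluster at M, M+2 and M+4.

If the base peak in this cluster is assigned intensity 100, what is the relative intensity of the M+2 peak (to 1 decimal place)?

Binomial terms of (0.75760 + 0.24240)^2: M 0.5740, M+2 0.3673, M+4 0.0588 → M is the base peak.
P(M) = C(2,0) × 0.75760^2 × 0.24240^0 = 1 × 0.57395776 × 1.0000 = 0.573958 (base)
P(M+2) = C(2,1) × 0.75760^1 × 0.24240^1 = 2 × 0.7576 × 0.2424 = 0.367284
Relative intensity = 0.367284 / 0.573958 × 100 = 64.0

64.0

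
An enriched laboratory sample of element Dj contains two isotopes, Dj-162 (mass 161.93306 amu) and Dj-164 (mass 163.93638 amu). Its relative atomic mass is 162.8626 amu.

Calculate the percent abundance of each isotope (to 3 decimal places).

Dj-162: 53.600%, Dj-164: 46.400%

Writing the weighted mean with unknown fraction x of Dj-162:
161.93306·x + 163.93638·(1 − x) = 162.8626
(161.93306 − 163.93638)·x = 162.8626 − 163.93638
x = -1.07378 / -2.00332 = 0.53600 → 53.600% Dj-162, 46.400% Dj-164.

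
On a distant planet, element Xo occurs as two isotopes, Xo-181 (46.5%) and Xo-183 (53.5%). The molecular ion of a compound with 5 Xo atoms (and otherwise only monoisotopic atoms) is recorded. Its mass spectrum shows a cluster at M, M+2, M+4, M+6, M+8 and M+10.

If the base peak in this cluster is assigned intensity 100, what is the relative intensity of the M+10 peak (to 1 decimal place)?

13.2

(0.465 + 0.535)^5 gives M 0.0217, M+2 0.1251, M+4 0.2878, M+6 0.3311, M+8 0.1905, M+10 0.0438; the largest is M+6.
P(M+6) = C(5,3) × 0.465^2 × 0.535^3 = 10 × 0.216225 × 0.15313037 = 0.331106 (base)
P(M+10) = C(5,5) × 0.465^0 × 0.535^5 = 1 × 1.0000 × 0.04382974 = 0.043830
Relative intensity = 0.043830 / 0.331106 × 100 = 13.2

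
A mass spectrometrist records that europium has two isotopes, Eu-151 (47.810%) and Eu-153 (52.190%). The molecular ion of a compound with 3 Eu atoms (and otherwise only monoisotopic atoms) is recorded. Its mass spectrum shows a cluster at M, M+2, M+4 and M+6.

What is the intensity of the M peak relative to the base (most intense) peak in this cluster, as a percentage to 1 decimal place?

(0.47810 + 0.52190)^3 gives M 0.1093, M+2 0.3579, M+4 0.3907, M+6 0.1422; the largest is M+4.
P(M+4) = C(3,2) × 0.47810^1 × 0.52190^2 = 3 × 0.4781 × 0.27237961 = 0.390674 (base)
P(M) = C(3,0) × 0.47810^3 × 0.52190^0 = 1 × 0.10928391 × 1.0000 = 0.109284
Relative intensity = 0.109284 / 0.390674 × 100 = 28.0

28.0%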